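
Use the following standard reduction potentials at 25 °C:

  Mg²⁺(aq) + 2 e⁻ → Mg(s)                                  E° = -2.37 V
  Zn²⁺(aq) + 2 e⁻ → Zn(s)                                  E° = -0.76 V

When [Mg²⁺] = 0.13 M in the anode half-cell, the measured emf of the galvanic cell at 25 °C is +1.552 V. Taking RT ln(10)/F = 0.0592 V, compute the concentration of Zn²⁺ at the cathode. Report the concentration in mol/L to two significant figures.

Zn²⁺/Zn is the cathode, Mg²⁺/Mg the anode: E°cell = +1.61 V, n = 2.
Overall reaction: Zn²⁺(aq) + Mg(s) → Zn(s) + Mg²⁺(aq); Q = [Mg²⁺]^1/[Zn²⁺]^1.
From E = E° − (0.0592/n) log Q: log Q = (E° − E)·n/0.0592 = (+1.61 − (+1.552))·2/0.0592 = 1.9595.
So 1·log[Zn²⁺] = 1·log(0.13) − log Q = -0.8861 − (1.9595) = -2.8456; [Zn²⁺] = 10^(-2.8456) ≈ 0.0014 M.

0.0014 M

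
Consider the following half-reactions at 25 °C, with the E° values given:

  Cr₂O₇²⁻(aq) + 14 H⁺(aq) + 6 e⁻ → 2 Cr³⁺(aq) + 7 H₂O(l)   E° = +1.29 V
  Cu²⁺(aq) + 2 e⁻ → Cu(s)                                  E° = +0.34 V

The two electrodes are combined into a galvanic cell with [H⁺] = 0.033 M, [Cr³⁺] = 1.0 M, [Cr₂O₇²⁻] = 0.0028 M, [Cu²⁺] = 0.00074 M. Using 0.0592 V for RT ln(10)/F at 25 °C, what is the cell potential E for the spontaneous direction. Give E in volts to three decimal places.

Cr₂O₇²⁻/Cr³⁺ is the cathode (higher E°), Cu²⁺/Cu the anode: E°cell = +1.29 − (+0.34) = +0.95 V, n = 6.
Overall: Cr₂O₇²⁻(aq) + 14 H⁺(aq) + 3 Cu(s) → 2 Cr³⁺(aq) + 7 H₂O(l) + 3 Cu²⁺(aq)
Q = [Cr³⁺]^2·[Cu²⁺]^3 / ([Cr₂O₇²⁻]·[H⁺]^14); log Q = 13.901.
E = E° − (0.0592/n) log Q = +0.95 − (0.0592/6)(13.901) = +0.813 V.

+0.813 V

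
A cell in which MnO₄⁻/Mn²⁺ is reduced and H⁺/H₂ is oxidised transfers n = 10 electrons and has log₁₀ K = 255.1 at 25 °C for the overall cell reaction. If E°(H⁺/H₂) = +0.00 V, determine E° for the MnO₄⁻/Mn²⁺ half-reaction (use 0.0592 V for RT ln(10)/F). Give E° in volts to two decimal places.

+1.51 V

E°cell = (0.0592/n)·log K = (0.0592/10)(255.1) = +1.510 V.
Since MnO₄⁻/Mn²⁺ is the cathode and H⁺/H₂ the anode, E°cell = E°(MnO₄⁻/Mn²⁺) − E°(H⁺/H₂).
So E°(MnO₄⁻/Mn²⁺) = E°cell + E°(H⁺/H₂) = +1.510 + (+0.00) = +1.51 V.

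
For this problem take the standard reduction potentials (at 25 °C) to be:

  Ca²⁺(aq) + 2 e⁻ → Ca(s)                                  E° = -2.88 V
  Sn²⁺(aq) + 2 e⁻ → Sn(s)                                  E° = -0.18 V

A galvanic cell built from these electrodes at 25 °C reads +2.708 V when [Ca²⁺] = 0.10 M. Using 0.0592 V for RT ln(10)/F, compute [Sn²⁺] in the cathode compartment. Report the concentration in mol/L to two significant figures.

0.19 M

Sn²⁺/Sn is the cathode, Ca²⁺/Ca the anode: E°cell = +2.70 V, n = 2.
Overall reaction: Sn²⁺(aq) + Ca(s) → Sn(s) + Ca²⁺(aq); Q = [Ca²⁺]^1/[Sn²⁺]^1.
From E = E° − (0.0592/n) log Q: log Q = (E° − E)·n/0.0592 = (+2.70 − (+2.708))·2/0.0592 = -0.2703.
So 1·log[Sn²⁺] = 1·log(0.1) − log Q = -1.0000 − (-0.2703) = -0.7297; [Sn²⁺] = 10^(-0.7297) ≈ 0.19 M.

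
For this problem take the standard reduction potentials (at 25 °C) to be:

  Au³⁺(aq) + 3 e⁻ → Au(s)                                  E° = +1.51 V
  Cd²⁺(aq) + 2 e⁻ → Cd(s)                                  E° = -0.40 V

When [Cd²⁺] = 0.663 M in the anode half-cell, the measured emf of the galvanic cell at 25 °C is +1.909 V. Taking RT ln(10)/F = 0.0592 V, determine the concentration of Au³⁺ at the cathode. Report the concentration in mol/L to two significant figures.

Au³⁺/Au is the cathode, Cd²⁺/Cd the anode: E°cell = +1.91 V, n = 6.
Overall reaction: 2 Au³⁺(aq) + 3 Cd(s) → 2 Au(s) + 3 Cd²⁺(aq); Q = [Cd²⁺]^3/[Au³⁺]^2.
From E = E° − (0.0592/n) log Q: log Q = (E° − E)·n/0.0592 = (+1.91 − (+1.909))·6/0.0592 = 0.1014.
So 2·log[Au³⁺] = 3·log(0.663) − log Q = -0.5355 − (0.1014) = -0.6369; log[Au³⁺] = -0.6369 / 2 = -0.3185; [Au³⁺] = 10^(-0.3185) ≈ 0.48 M.

0.48 M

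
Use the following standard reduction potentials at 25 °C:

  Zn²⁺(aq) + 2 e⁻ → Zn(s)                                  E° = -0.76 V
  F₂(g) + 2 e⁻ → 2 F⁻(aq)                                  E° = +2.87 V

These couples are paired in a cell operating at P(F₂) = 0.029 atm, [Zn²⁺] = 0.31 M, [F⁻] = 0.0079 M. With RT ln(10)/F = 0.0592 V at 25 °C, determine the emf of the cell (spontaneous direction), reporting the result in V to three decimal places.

F₂/F⁻ is the cathode (higher E°), Zn²⁺/Zn the anode: E°cell = +2.87 − (-0.76) = +3.63 V, n = 2.
Overall: F₂(g) + Zn(s) → 2 F⁻(aq) + Zn²⁺(aq)
Q = [F⁻]^2·[Zn²⁺] / (P(F₂)); log Q = -3.176.
E = E° − (0.0592/n) log Q = +3.63 − (0.0592/2)(-3.176) = +3.724 V.

+3.724 V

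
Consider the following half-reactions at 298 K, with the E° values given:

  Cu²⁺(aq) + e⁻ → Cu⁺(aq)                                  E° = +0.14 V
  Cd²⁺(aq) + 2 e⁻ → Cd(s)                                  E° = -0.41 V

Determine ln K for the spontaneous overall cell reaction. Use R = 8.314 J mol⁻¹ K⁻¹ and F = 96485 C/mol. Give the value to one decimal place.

Cathode: Cu²⁺/Cu⁺; anode: Cd²⁺/Cd. E°cell = (+0.14) − (-0.41) = +0.55 V, with n = 2.
ΔG° = −nFE° = −RT ln K, so ln K = nFE°/(RT) = (2)(96485)(+0.55) / ((8.314)(298)) = 42.838.

42.8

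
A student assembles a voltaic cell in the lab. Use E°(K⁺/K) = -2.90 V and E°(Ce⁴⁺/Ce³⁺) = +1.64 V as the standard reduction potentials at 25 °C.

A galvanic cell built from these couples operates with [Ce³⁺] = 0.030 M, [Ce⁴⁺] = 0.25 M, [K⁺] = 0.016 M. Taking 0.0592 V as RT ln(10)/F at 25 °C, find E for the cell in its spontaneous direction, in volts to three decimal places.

+4.701 V

Ce⁴⁺/Ce³⁺ is the cathode (higher E°), K⁺/K the anode: E°cell = +1.64 − (-2.90) = +4.54 V, n = 1.
Overall: Ce⁴⁺(aq) + K(s) → Ce³⁺(aq) + K⁺(aq)
Q = [Ce³⁺]·[K⁺] / ([Ce⁴⁺]); log Q = -2.717.
E = E° − (0.0592/n) log Q = +4.54 − (0.0592/1)(-2.717) = +4.701 V.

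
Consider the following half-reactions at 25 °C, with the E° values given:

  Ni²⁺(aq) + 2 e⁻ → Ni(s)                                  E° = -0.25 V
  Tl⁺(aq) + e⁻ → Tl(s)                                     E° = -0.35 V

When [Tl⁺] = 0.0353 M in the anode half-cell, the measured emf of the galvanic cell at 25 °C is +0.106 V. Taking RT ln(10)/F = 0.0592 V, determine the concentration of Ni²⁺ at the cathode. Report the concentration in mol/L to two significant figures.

Ni²⁺/Ni is the cathode, Tl⁺/Tl the anode: E°cell = +0.10 V, n = 2.
Overall reaction: Ni²⁺(aq) + 2 Tl(s) → Ni(s) + 2 Tl⁺(aq); Q = [Tl⁺]^2/[Ni²⁺]^1.
From E = E° − (0.0592/n) log Q: log Q = (E° − E)·n/0.0592 = (+0.10 − (+0.106))·2/0.0592 = -0.2027.
So 1·log[Ni²⁺] = 2·log(0.0353) − log Q = -2.9045 − (-0.2027) = -2.7018; [Ni²⁺] = 10^(-2.7018) ≈ 0.0020 M.

0.0020 M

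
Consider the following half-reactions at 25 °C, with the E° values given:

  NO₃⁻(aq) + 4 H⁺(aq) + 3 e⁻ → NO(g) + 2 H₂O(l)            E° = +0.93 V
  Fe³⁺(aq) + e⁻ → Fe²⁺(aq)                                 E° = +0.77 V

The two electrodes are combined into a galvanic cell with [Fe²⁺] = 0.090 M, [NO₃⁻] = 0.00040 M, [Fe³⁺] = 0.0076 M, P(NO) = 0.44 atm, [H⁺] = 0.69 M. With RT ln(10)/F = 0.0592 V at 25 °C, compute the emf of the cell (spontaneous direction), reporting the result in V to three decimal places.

NO₃⁻/NO is the cathode (higher E°), Fe³⁺/Fe²⁺ the anode: E°cell = +0.93 − (+0.77) = +0.16 V, n = 3.
Overall: NO₃⁻(aq) + 4 H⁺(aq) + 3 Fe²⁺(aq) → NO(g) + 2 H₂O(l) + 3 Fe³⁺(aq)
Q = P(NO)·[Fe³⁺]^3 / ([NO₃⁻]·[H⁺]^4·[Fe²⁺]^3); log Q = 0.466.
E = E° − (0.0592/n) log Q = +0.16 − (0.0592/3)(0.466) = +0.151 V.

+0.151 V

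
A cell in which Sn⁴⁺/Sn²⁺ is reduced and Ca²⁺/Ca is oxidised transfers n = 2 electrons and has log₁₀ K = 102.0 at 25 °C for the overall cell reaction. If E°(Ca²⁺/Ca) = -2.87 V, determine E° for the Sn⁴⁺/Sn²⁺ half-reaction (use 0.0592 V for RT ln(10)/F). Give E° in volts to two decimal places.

+0.15 V

E°cell = (0.0592/n)·log K = (0.0592/2)(102.0) = +3.019 V.
Since Sn⁴⁺/Sn²⁺ is the cathode and Ca²⁺/Ca the anode, E°cell = E°(Sn⁴⁺/Sn²⁺) − E°(Ca²⁺/Ca).
So E°(Sn⁴⁺/Sn²⁺) = E°cell + E°(Ca²⁺/Ca) = +3.019 + (-2.87) = +0.15 V.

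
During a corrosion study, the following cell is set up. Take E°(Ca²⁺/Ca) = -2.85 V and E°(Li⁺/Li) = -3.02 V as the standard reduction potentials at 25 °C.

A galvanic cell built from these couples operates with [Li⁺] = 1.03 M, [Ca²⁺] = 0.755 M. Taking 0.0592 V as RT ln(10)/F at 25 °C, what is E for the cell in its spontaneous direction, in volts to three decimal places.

+0.166 V

Ca²⁺/Ca is the cathode (higher E°), Li⁺/Li the anode: E°cell = -2.85 − (-3.02) = +0.17 V, n = 2.
Overall: Ca²⁺(aq) + 2 Li(s) → Ca(s) + 2 Li⁺(aq)
Q = [Li⁺]^2 / ([Ca²⁺]); log Q = 0.148.
E = E° − (0.0592/n) log Q = +0.17 − (0.0592/2)(0.148) = +0.166 V.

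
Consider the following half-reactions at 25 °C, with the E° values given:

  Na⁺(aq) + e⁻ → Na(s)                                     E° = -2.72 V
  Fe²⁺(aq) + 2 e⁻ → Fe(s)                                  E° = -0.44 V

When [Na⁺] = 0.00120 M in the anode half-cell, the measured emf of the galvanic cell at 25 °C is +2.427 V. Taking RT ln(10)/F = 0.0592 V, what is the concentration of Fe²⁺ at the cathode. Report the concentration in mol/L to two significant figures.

0.13 M

Fe²⁺/Fe is the cathode, Na⁺/Na the anode: E°cell = +2.28 V, n = 2.
Overall reaction: Fe²⁺(aq) + 2 Na(s) → Fe(s) + 2 Na⁺(aq); Q = [Na⁺]^2/[Fe²⁺]^1.
From E = E° − (0.0592/n) log Q: log Q = (E° − E)·n/0.0592 = (+2.28 − (+2.427))·2/0.0592 = -4.9662.
So 1·log[Fe²⁺] = 2·log(0.0012) − log Q = -5.8416 − (-4.9662) = -0.8754; [Fe²⁺] = 10^(-0.8754) ≈ 0.13 M.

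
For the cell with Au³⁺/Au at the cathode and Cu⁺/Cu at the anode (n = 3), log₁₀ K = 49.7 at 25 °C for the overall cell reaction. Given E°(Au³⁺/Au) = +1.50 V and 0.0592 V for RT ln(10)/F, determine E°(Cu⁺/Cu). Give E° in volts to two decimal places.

+0.52 V

E°cell = (0.0592/n)·log K = (0.0592/3)(49.7) = +0.981 V.
Since Au³⁺/Au is the cathode and Cu⁺/Cu the anode, E°cell = E°(Au³⁺/Au) − E°(Cu⁺/Cu).
So E°(Cu⁺/Cu) = E°(Au³⁺/Au) − E°cell = (+1.50) − (+0.981) = +0.52 V.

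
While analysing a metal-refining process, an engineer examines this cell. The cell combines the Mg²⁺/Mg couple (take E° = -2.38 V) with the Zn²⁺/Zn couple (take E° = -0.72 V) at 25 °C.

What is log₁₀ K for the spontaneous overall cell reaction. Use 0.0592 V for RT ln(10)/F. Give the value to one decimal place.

56.1

Cathode: Zn²⁺/Zn; anode: Mg²⁺/Mg. E°cell = +1.66 V, n = 2.
log K = nE°cell / 0.0592 = (2)(+1.66) / 0.0592 = 56.1.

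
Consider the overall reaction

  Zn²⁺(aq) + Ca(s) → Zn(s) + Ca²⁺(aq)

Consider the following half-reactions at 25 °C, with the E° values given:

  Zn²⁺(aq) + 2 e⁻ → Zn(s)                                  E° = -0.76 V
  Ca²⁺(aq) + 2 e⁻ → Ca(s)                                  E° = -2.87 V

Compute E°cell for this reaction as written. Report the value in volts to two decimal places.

The Zn²⁺/Zn couple has the higher reduction potential, so it is the cathode; Ca²⁺/Ca is oxidised at the anode.
E°cell = E°(cathode) − E°(anode) = (-0.76) − (-2.87) = +2.11 V.

+2.11 V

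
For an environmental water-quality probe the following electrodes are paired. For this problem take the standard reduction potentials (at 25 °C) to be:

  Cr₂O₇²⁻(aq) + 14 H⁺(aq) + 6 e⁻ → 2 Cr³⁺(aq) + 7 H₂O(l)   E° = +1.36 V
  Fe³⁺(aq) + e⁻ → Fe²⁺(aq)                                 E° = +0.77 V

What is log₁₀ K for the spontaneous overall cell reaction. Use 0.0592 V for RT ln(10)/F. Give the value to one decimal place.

59.8

Cathode: Cr₂O₇²⁻/Cr³⁺; anode: Fe³⁺/Fe²⁺. E°cell = +0.59 V, n = 6.
log K = nE°cell / 0.0592 = (6)(+0.59) / 0.0592 = 59.8.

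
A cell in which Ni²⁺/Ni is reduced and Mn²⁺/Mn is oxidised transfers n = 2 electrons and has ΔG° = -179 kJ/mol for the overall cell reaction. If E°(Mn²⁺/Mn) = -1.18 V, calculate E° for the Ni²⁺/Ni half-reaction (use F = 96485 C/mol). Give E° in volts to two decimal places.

-0.25 V

E°cell = −ΔG°/(nF) = −(-179×10³)/((2)(96485)) = +0.928 V.
Since Ni²⁺/Ni is the cathode and Mn²⁺/Mn the anode, E°cell = E°(Ni²⁺/Ni) − E°(Mn²⁺/Mn).
So E°(Ni²⁺/Ni) = E°cell + E°(Mn²⁺/Mn) = +0.928 + (-1.18) = -0.25 V.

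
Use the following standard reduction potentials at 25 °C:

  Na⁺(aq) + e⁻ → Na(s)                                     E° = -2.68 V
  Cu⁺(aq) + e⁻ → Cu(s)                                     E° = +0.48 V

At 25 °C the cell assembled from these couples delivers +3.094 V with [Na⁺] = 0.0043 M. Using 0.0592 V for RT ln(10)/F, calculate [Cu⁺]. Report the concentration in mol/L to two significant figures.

0.00033 M

Cu⁺/Cu is the cathode, Na⁺/Na the anode: E°cell = +3.16 V, n = 1.
Overall reaction: Cu⁺(aq) + Na(s) → Cu(s) + Na⁺(aq); Q = [Na⁺]^1/[Cu⁺]^1.
From E = E° − (0.0592/n) log Q: log Q = (E° − E)·n/0.0592 = (+3.16 − (+3.094))·1/0.0592 = 1.1149.
So 1·log[Cu⁺] = 1·log(0.0043) − log Q = -2.3665 − (1.1149) = -3.4814; [Cu⁺] = 10^(-3.4814) ≈ 0.00033 M.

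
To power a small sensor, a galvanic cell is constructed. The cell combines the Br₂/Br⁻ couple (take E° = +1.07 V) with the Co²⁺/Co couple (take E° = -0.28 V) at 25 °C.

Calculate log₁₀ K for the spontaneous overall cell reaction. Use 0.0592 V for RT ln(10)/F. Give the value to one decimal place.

Cathode: Br₂/Br⁻; anode: Co²⁺/Co. E°cell = +1.35 V, n = 2.
log K = nE°cell / 0.0592 = (2)(+1.35) / 0.0592 = 45.6.

45.6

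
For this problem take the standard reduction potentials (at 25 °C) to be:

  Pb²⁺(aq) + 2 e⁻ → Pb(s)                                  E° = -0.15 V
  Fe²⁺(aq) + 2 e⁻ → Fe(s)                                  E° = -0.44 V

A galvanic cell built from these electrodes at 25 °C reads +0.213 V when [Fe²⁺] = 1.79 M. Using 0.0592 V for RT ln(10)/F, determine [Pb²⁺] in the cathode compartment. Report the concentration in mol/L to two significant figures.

Pb²⁺/Pb is the cathode, Fe²⁺/Fe the anode: E°cell = +0.29 V, n = 2.
Overall reaction: Pb²⁺(aq) + Fe(s) → Pb(s) + Fe²⁺(aq); Q = [Fe²⁺]^1/[Pb²⁺]^1.
From E = E° − (0.0592/n) log Q: log Q = (E° − E)·n/0.0592 = (+0.29 − (+0.213))·2/0.0592 = 2.6014.
So 1·log[Pb²⁺] = 1·log(1.79) − log Q = 0.2529 − (2.6014) = -2.3485; [Pb²⁺] = 10^(-2.3485) ≈ 0.0045 M.

0.0045 M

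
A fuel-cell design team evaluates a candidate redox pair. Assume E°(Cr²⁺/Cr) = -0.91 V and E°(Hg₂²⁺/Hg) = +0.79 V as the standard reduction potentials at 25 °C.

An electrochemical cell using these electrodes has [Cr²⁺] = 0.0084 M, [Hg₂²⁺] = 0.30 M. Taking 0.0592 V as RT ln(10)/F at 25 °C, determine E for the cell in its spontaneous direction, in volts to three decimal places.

+1.746 V

Hg₂²⁺/Hg is the cathode (higher E°), Cr²⁺/Cr the anode: E°cell = +0.79 − (-0.91) = +1.70 V, n = 2.
Overall: Hg₂²⁺(aq) + Cr(s) → 2 Hg(l) + Cr²⁺(aq)
Q = [Cr²⁺] / ([Hg₂²⁺]); log Q = -1.553.
E = E° − (0.0592/n) log Q = +1.70 − (0.0592/2)(-1.553) = +1.746 V.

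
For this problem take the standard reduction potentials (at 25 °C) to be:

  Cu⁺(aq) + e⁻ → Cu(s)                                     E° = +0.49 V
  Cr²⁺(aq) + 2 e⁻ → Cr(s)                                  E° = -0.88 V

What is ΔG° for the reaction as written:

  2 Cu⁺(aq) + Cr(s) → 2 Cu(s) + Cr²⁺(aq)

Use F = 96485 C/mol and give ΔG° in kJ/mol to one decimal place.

As written, Cu⁺/Cu is reduced (cathode) and Cr²⁺/Cr is oxidised (anode), so E°cell = (+0.49) − (-0.88) = +1.37 V.
Balancing electrons gives n = 2.
ΔG° = −nFE° = −(2)(96485)(+1.37) = -264,369 J = -264.4 kJ/mol.

-264.4 kJ/mol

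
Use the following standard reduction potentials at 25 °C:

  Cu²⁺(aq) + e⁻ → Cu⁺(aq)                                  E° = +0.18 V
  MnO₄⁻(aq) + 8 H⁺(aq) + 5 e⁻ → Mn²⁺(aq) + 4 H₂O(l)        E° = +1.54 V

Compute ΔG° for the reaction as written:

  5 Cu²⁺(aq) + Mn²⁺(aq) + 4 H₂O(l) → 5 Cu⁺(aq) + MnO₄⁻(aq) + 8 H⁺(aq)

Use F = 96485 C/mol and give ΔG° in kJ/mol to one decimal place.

+656.1 kJ/mol

As written, Cu²⁺/Cu⁺ is reduced (cathode) and MnO₄⁻/Mn²⁺ is oxidised (anode), so E°cell = (+0.18) − (+1.54) = -1.36 V.
Balancing electrons gives n = 5.
ΔG° = −nFE° = −(5)(96485)(-1.36) = 656,098 J = +656.1 kJ/mol.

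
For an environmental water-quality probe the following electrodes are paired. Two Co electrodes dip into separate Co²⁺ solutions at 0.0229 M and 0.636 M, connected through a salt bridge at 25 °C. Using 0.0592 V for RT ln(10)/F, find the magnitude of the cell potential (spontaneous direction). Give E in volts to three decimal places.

For a concentration cell E°cell = 0. The 0.636 M side is the cathode (reduction is favoured where [Co²⁺] is higher).
With n = 2, E = −(0.0592/2) log([Co²⁺]ₐₙ/[Co²⁺]꜀ₐₜ) = −(0.0592/2) log(0.0229/0.636) = −(0.0592/2)(-1.444) = +0.043 V.

+0.043 V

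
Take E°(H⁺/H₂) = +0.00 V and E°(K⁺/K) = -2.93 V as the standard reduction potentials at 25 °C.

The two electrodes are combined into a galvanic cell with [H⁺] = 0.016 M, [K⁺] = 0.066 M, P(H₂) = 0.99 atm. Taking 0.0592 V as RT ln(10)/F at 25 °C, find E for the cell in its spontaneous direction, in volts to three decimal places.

H⁺/H₂ is the cathode (higher E°), K⁺/K the anode: E°cell = +0.00 − (-2.93) = +2.93 V, n = 2.
Overall: 2 H⁺(aq) + 2 K(s) → H₂(g) + 2 K⁺(aq)
Q = P(H₂)·[K⁺]^2 / ([H⁺]^2); log Q = 1.226.
E = E° − (0.0592/n) log Q = +2.93 − (0.0592/2)(1.226) = +2.894 V.

+2.894 V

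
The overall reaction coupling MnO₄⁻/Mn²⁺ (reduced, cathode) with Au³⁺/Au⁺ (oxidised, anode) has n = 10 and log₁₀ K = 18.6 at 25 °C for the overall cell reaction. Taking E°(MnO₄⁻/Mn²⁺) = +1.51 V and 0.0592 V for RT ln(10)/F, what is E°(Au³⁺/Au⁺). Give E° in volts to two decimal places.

E°cell = (0.0592/n)·log K = (0.0592/10)(18.6) = +0.110 V.
Since MnO₄⁻/Mn²⁺ is the cathode and Au³⁺/Au⁺ the anode, E°cell = E°(MnO₄⁻/Mn²⁺) − E°(Au³⁺/Au⁺).
So E°(Au³⁺/Au⁺) = E°(MnO₄⁻/Mn²⁺) − E°cell = (+1.51) − (+0.110) = +1.40 V.

+1.40 V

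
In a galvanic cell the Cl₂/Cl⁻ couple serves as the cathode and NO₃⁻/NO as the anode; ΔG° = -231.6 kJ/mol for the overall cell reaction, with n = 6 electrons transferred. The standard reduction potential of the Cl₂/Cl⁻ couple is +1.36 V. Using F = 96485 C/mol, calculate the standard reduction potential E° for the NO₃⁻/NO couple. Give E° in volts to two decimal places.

+0.96 V

E°cell = −ΔG°/(nF) = −(-231.6×10³)/((6)(96485)) = +0.400 V.
Since Cl₂/Cl⁻ is the cathode and NO₃⁻/NO the anode, E°cell = E°(Cl₂/Cl⁻) − E°(NO₃⁻/NO).
So E°(NO₃⁻/NO) = E°(Cl₂/Cl⁻) − E°cell = (+1.36) − (+0.400) = +0.96 V.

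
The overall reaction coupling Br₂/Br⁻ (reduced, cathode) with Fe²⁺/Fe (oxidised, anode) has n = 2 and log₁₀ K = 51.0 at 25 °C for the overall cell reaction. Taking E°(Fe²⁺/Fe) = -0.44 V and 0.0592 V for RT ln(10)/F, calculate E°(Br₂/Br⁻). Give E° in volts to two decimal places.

+1.07 V

E°cell = (0.0592/n)·log K = (0.0592/2)(51.0) = +1.510 V.
Since Br₂/Br⁻ is the cathode and Fe²⁺/Fe the anode, E°cell = E°(Br₂/Br⁻) − E°(Fe²⁺/Fe).
So E°(Br₂/Br⁻) = E°cell + E°(Fe²⁺/Fe) = +1.510 + (-0.44) = +1.07 V.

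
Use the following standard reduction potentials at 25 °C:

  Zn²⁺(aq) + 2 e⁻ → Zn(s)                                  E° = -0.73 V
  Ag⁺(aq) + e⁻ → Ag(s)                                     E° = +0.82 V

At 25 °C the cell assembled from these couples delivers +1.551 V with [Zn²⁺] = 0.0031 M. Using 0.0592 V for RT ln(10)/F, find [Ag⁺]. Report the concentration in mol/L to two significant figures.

0.058 M

Ag⁺/Ag is the cathode, Zn²⁺/Zn the anode: E°cell = +1.55 V, n = 2.
Overall reaction: 2 Ag⁺(aq) + Zn(s) → 2 Ag(s) + Zn²⁺(aq); Q = [Zn²⁺]^1/[Ag⁺]^2.
From E = E° − (0.0592/n) log Q: log Q = (E° − E)·n/0.0592 = (+1.55 − (+1.551))·2/0.0592 = -0.0338.
So 2·log[Ag⁺] = 1·log(0.0031) − log Q = -2.5086 − (-0.0338) = -2.4748; log[Ag⁺] = -2.4748 / 2 = -1.2374; [Ag⁺] = 10^(-1.2374) ≈ 0.058 M.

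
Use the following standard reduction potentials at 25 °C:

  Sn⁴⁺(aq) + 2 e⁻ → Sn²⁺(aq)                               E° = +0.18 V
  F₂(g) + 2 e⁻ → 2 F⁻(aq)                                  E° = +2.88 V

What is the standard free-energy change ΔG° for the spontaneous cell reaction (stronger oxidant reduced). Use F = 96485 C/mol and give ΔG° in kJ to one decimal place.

-521.0 kJ

F₂/F⁻ (E° = +2.88 V) is the cathode; Sn⁴⁺/Sn²⁺ (E° = +0.18 V) is the anode, so E°cell = +2.70 V.
Balancing electrons gives n = 2 (lcm of 2 and 2).
ΔG° = −nFE° = −(2)(96485)(+2.70) = -521,019 J = -521.0 kJ.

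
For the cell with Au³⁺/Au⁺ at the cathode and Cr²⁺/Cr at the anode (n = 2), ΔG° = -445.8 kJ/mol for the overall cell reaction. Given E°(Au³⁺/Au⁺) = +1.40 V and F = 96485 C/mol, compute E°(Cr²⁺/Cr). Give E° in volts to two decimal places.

-0.91 V

E°cell = −ΔG°/(nF) = −(-445.8×10³)/((2)(96485)) = +2.310 V.
Since Au³⁺/Au⁺ is the cathode and Cr²⁺/Cr the anode, E°cell = E°(Au³⁺/Au⁺) − E°(Cr²⁺/Cr).
So E°(Cr²⁺/Cr) = E°(Au³⁺/Au⁺) − E°cell = (+1.40) − (+2.310) = -0.91 V.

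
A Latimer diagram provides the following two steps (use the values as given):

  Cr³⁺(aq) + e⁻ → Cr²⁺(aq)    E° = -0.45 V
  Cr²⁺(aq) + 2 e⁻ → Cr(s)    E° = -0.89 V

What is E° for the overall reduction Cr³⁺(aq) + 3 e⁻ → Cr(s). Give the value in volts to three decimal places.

Adding the free-energy changes (−nFE°) of the two steps gives −n₃FE°₃ = −n₁FE°₁ − n₂FE°₂.
E°₃ = (1×-0.45 + 2×-0.89) / 3 = (-2.230) / 3 = -0.743 V.

-0.743 V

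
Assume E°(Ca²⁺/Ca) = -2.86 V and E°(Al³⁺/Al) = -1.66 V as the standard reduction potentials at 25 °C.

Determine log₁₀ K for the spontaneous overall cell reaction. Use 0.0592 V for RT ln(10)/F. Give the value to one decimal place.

121.6

Cathode: Al³⁺/Al; anode: Ca²⁺/Ca. E°cell = +1.20 V, n = 6.
log K = nE°cell / 0.0592 = (6)(+1.20) / 0.0592 = 121.6.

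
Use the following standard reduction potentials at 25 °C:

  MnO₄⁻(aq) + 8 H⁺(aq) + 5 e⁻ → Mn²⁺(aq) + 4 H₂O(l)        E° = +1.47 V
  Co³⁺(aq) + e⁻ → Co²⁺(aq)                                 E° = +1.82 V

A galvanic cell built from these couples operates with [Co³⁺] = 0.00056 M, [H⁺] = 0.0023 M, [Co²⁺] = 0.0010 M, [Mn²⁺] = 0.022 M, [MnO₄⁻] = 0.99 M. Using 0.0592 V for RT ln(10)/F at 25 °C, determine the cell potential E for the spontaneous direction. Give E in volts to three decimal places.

Co³⁺/Co²⁺ is the cathode (higher E°), MnO₄⁻/Mn²⁺ the anode: E°cell = +1.82 − (+1.47) = +0.35 V, n = 5.
Overall: 5 Co³⁺(aq) + Mn²⁺(aq) + 4 H₂O(l) → 5 Co²⁺(aq) + MnO₄⁻(aq) + 8 H⁺(aq)
Q = [Co²⁺]^5·[MnO₄⁻]·[H⁺]^8 / ([Co³⁺]^5·[Mn²⁺]); log Q = -18.194.
E = E° − (0.0592/n) log Q = +0.35 − (0.0592/5)(-18.194) = +0.565 V.

+0.565 V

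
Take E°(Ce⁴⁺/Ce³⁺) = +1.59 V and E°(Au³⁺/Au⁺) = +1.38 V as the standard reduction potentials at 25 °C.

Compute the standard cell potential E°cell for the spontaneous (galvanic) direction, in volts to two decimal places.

+0.21 V

The Ce⁴⁺/Ce³⁺ couple has the higher reduction potential, so it is the cathode; Au³⁺/Au⁺ is oxidised at the anode.
E°cell = E°(cathode) − E°(anode) = (+1.59) − (+1.38) = +0.21 V.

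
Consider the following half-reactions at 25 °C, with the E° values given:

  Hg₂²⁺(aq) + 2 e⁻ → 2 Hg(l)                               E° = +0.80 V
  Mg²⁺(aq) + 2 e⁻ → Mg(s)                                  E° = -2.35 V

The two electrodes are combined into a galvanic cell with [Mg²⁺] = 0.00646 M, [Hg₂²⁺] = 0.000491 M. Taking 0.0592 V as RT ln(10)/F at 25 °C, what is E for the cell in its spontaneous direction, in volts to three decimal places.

Hg₂²⁺/Hg is the cathode (higher E°), Mg²⁺/Mg the anode: E°cell = +0.80 − (-2.35) = +3.15 V, n = 2.
Overall: Hg₂²⁺(aq) + Mg(s) → 2 Hg(l) + Mg²⁺(aq)
Q = [Mg²⁺] / ([Hg₂²⁺]); log Q = 1.119.
E = E° − (0.0592/n) log Q = +3.15 − (0.0592/2)(1.119) = +3.117 V.

+3.117 V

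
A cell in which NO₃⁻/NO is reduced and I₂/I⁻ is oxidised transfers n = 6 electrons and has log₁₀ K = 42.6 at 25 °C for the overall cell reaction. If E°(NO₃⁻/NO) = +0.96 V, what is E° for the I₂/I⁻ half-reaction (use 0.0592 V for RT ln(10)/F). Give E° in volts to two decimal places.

E°cell = (0.0592/n)·log K = (0.0592/6)(42.6) = +0.420 V.
Since NO₃⁻/NO is the cathode and I₂/I⁻ the anode, E°cell = E°(NO₃⁻/NO) − E°(I₂/I⁻).
So E°(I₂/I⁻) = E°(NO₃⁻/NO) − E°cell = (+0.96) − (+0.420) = +0.54 V.

+0.54 V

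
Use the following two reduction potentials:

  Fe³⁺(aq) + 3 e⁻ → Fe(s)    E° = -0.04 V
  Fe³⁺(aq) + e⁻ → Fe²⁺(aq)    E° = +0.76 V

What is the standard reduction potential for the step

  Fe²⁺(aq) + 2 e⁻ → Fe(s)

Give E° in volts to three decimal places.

Sequential free energies add, so n₃E°₃ = n₁E°₁ + n₂E°₂.
With n₃ = 3, and the known step contributing 1×(+0.76) V, the unknown satisfies 2·E° = 3×(-0.04) − 1×(+0.76) = -0.880.
E° = -0.880 / 2 = -0.440 V.

-0.440 V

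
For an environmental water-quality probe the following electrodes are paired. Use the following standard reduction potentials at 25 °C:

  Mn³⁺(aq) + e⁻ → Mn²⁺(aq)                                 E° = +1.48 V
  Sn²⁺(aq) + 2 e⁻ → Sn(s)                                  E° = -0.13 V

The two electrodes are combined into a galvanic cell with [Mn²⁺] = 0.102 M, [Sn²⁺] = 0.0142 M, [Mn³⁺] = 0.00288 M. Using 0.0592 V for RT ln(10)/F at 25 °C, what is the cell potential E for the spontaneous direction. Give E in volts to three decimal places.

+1.573 V

Mn³⁺/Mn²⁺ is the cathode (higher E°), Sn²⁺/Sn the anode: E°cell = +1.48 − (-0.13) = +1.61 V, n = 2.
Overall: 2 Mn³⁺(aq) + Sn(s) → 2 Mn²⁺(aq) + Sn²⁺(aq)
Q = [Mn²⁺]^2·[Sn²⁺] / ([Mn³⁺]^2); log Q = 1.251.
E = E° − (0.0592/n) log Q = +1.61 − (0.0592/2)(1.251) = +1.573 V.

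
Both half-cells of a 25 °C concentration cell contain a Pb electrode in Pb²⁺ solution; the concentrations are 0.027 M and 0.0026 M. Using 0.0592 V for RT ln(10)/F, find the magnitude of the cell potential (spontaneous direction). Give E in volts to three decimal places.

+0.030 V

For a concentration cell E°cell = 0. The 0.027 M side is the cathode (reduction is favoured where [Pb²⁺] is higher).
With n = 2, E = −(0.0592/2) log([Pb²⁺]ₐₙ/[Pb²⁺]꜀ₐₜ) = −(0.0592/2) log(0.0026/0.027) = −(0.0592/2)(-1.016) = +0.030 V.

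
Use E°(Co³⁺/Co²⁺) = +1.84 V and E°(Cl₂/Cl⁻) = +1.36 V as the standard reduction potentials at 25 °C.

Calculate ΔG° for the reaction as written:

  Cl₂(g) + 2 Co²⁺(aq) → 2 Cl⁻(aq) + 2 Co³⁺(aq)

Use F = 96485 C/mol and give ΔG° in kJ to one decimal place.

As written, Cl₂/Cl⁻ is reduced (cathode) and Co³⁺/Co²⁺ is oxidised (anode), so E°cell = (+1.36) − (+1.84) = -0.48 V.
Balancing electrons gives n = 2.
ΔG° = −nFE° = −(2)(96485)(-0.48) = 92,626 J = +92.6 kJ.

+92.6 kJ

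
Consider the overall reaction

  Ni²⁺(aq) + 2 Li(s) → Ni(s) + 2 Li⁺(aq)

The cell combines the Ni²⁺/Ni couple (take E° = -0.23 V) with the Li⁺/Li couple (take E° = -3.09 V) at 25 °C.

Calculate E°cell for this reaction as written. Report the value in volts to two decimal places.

The Ni²⁺/Ni couple has the higher reduction potential, so it is the cathode; Li⁺/Li is oxidised at the anode.
E°cell = E°(cathode) − E°(anode) = (-0.23) − (-3.09) = +2.86 V.
Since E°cell > 0, the reaction is spontaneous under standard conditions.

+2.86 V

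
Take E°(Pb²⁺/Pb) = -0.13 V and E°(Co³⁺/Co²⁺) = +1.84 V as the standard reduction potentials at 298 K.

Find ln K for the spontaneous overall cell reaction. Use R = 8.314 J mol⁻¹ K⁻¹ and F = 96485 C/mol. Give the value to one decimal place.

153.4

Cathode: Co³⁺/Co²⁺; anode: Pb²⁺/Pb. E°cell = (+1.84) − (-0.13) = +1.97 V, with n = 2.
ΔG° = −nFE° = −RT ln K, so ln K = nFE°/(RT) = (2)(96485)(+1.97) / ((8.314)(298)) = 153.437.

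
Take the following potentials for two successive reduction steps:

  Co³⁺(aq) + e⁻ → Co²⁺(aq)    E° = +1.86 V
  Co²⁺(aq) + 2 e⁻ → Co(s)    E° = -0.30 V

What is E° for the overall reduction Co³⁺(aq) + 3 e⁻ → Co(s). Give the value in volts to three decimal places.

Standard free energies of sequential steps add: ΔG°₃ = ΔG°₁ + ΔG°₂, so n₃E°₃ = n₁E°₁ + n₂E°₂.
E°₃ = (1×+1.86 + 2×-0.30) / 3 = (+1.260) / 3 = +0.420 V.

+0.420 V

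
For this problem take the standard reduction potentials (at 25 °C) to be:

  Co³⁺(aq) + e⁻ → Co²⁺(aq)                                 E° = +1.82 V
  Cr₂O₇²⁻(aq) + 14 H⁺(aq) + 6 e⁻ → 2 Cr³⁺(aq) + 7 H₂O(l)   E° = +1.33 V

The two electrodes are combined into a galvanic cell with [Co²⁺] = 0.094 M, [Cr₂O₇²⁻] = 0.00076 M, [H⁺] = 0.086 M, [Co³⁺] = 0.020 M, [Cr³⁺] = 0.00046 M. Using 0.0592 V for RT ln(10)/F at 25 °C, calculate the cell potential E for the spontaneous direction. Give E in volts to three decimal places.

Co³⁺/Co²⁺ is the cathode (higher E°), Cr₂O₇²⁻/Cr³⁺ the anode: E°cell = +1.82 − (+1.33) = +0.49 V, n = 6.
Overall: 6 Co³⁺(aq) + 2 Cr³⁺(aq) + 7 H₂O(l) → 6 Co²⁺(aq) + Cr₂O₇²⁻(aq) + 14 H⁺(aq)
Q = [Co²⁺]^6·[Cr₂O₇²⁻]·[H⁺]^14 / ([Co³⁺]^6·[Cr³⁺]^2); log Q = -7.329.
E = E° − (0.0592/n) log Q = +0.49 − (0.0592/6)(-7.329) = +0.562 V.

+0.562 V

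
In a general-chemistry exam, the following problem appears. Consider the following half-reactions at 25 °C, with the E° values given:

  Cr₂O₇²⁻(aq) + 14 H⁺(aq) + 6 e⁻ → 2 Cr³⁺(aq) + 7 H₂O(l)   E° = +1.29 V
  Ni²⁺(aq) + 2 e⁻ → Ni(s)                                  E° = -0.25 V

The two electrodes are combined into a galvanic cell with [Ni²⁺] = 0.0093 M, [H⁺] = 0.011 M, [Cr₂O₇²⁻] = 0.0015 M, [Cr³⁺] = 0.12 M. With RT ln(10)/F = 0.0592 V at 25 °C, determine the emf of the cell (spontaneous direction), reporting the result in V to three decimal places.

Cr₂O₇²⁻/Cr³⁺ is the cathode (higher E°), Ni²⁺/Ni the anode: E°cell = +1.29 − (-0.25) = +1.54 V, n = 6.
Overall: Cr₂O₇²⁻(aq) + 14 H⁺(aq) + 3 Ni(s) → 2 Cr³⁺(aq) + 7 H₂O(l) + 3 Ni²⁺(aq)
Q = [Cr³⁺]^2·[Ni²⁺]^3 / ([Cr₂O₇²⁻]·[H⁺]^14); log Q = 22.308.
E = E° − (0.0592/n) log Q = +1.54 − (0.0592/6)(22.308) = +1.320 V.

+1.320 V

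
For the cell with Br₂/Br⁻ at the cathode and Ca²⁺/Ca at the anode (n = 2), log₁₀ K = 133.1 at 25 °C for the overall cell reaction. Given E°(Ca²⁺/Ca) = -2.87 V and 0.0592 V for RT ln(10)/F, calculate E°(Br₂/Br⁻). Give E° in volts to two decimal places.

E°cell = (0.0592/n)·log K = (0.0592/2)(133.1) = +3.940 V.
Since Br₂/Br⁻ is the cathode and Ca²⁺/Ca the anode, E°cell = E°(Br₂/Br⁻) − E°(Ca²⁺/Ca).
So E°(Br₂/Br⁻) = E°cell + E°(Ca²⁺/Ca) = +3.940 + (-2.87) = +1.07 V.

+1.07 V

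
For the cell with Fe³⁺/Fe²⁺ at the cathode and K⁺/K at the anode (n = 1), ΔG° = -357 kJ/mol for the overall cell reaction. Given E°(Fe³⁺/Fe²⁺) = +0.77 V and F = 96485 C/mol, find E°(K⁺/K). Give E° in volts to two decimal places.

E°cell = −ΔG°/(nF) = −(-357×10³)/((1)(96485)) = +3.700 V.
Since Fe³⁺/Fe²⁺ is the cathode and K⁺/K the anode, E°cell = E°(Fe³⁺/Fe²⁺) − E°(K⁺/K).
So E°(K⁺/K) = E°(Fe³⁺/Fe²⁺) − E°cell = (+0.77) − (+3.700) = -2.93 V.

-2.93 V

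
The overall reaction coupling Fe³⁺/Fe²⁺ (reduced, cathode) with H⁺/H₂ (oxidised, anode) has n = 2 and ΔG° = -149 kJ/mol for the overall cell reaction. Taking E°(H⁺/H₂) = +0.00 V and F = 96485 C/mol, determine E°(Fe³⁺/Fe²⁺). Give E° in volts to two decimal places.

+0.77 V

E°cell = −ΔG°/(nF) = −(-149×10³)/((2)(96485)) = +0.772 V.
Since Fe³⁺/Fe²⁺ is the cathode and H⁺/H₂ the anode, E°cell = E°(Fe³⁺/Fe²⁺) − E°(H⁺/H₂).
So E°(Fe³⁺/Fe²⁺) = E°cell + E°(H⁺/H₂) = +0.772 + (+0.00) = +0.77 V.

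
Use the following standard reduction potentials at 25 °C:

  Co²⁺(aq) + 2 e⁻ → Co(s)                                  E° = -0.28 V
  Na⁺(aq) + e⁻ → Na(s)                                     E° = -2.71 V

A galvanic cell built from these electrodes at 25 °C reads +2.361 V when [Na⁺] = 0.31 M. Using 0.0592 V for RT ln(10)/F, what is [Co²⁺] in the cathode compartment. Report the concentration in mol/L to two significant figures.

Co²⁺/Co is the cathode, Na⁺/Na the anode: E°cell = +2.43 V, n = 2.
Overall reaction: Co²⁺(aq) + 2 Na(s) → Co(s) + 2 Na⁺(aq); Q = [Na⁺]^2/[Co²⁺]^1.
From E = E° − (0.0592/n) log Q: log Q = (E° − E)·n/0.0592 = (+2.43 − (+2.361))·2/0.0592 = 2.3311.
So 1·log[Co²⁺] = 2·log(0.31) − log Q = -1.0173 − (2.3311) = -3.3484; [Co²⁺] = 10^(-3.3484) ≈ 0.00045 M.

0.00045 M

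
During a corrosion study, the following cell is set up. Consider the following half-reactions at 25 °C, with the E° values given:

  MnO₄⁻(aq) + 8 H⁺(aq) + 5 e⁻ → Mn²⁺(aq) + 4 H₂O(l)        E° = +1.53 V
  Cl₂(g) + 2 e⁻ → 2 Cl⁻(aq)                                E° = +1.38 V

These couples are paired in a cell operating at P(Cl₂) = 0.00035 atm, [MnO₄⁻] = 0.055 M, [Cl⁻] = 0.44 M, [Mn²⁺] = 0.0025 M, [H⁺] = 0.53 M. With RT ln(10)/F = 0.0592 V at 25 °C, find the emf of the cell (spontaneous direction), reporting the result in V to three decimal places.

MnO₄⁻/Mn²⁺ is the cathode (higher E°), Cl₂/Cl⁻ the anode: E°cell = +1.53 − (+1.38) = +0.15 V, n = 10.
Overall: 2 MnO₄⁻(aq) + 16 H⁺(aq) + 10 Cl⁻(aq) → 2 Mn²⁺(aq) + 8 H₂O(l) + 5 Cl₂(g)
Q = [Mn²⁺]^2·P(Cl₂)^5 / ([MnO₄⁻]^2·[H⁺]^16·[Cl⁻]^10); log Q = -11.987.
E = E° − (0.0592/n) log Q = +0.15 − (0.0592/10)(-11.987) = +0.221 V.

+0.221 V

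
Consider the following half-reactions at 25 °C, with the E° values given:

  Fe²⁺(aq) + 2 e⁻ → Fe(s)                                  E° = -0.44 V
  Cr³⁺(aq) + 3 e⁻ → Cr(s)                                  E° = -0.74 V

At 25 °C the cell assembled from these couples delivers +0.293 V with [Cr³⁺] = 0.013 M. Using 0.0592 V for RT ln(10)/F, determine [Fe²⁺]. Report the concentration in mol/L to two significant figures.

Fe²⁺/Fe is the cathode, Cr³⁺/Cr the anode: E°cell = +0.30 V, n = 6.
Overall reaction: 3 Fe²⁺(aq) + 2 Cr(s) → 3 Fe(s) + 2 Cr³⁺(aq); Q = [Cr³⁺]^2/[Fe²⁺]^3.
From E = E° − (0.0592/n) log Q: log Q = (E° − E)·n/0.0592 = (+0.30 − (+0.293))·6/0.0592 = 0.7095.
So 3·log[Fe²⁺] = 2·log(0.013) − log Q = -3.7721 − (0.7095) = -4.4816; log[Fe²⁺] = -4.4816 / 3 = -1.4939; [Fe²⁺] = 10^(-1.4939) ≈ 0.032 M.

0.032 M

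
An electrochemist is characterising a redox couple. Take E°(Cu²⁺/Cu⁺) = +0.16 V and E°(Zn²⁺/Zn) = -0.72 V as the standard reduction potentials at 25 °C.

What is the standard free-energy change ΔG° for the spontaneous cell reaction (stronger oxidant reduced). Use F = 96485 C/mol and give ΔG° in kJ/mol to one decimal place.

Cu²⁺/Cu⁺ (E° = +0.16 V) is the cathode; Zn²⁺/Zn (E° = -0.72 V) is the anode, so E°cell = +0.88 V.
Balancing electrons gives n = 2 (lcm of 1 and 2).
ΔG° = −nFE° = −(2)(96485)(+0.88) = -169,814 J = -169.8 kJ/mol.

-169.8 kJ/mol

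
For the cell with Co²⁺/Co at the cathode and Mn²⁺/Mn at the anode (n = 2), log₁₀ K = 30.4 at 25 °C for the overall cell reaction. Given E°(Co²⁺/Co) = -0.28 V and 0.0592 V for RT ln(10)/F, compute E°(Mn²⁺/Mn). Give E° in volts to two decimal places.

E°cell = (0.0592/n)·log K = (0.0592/2)(30.4) = +0.900 V.
Since Co²⁺/Co is the cathode and Mn²⁺/Mn the anode, E°cell = E°(Co²⁺/Co) − E°(Mn²⁺/Mn).
So E°(Mn²⁺/Mn) = E°(Co²⁺/Co) − E°cell = (-0.28) − (+0.900) = -1.18 V.

-1.18 V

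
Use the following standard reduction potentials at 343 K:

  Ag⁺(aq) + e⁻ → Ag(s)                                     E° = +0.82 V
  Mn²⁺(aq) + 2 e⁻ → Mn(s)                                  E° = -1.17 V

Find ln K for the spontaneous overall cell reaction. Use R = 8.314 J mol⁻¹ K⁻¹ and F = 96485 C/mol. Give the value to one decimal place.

134.7

Cathode: Ag⁺/Ag; anode: Mn²⁺/Mn. E°cell = (+0.82) − (-1.17) = +1.99 V, with n = 2.
ΔG° = −nFE° = −RT ln K, so ln K = nFE°/(RT) = (2)(96485)(+1.99) / ((8.314)(343)) = 134.660.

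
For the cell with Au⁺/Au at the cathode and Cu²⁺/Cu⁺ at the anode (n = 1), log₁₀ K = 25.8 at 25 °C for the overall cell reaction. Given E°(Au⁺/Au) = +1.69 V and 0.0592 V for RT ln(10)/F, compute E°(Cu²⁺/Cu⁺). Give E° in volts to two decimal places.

+0.16 V

E°cell = (0.0592/n)·log K = (0.0592/1)(25.8) = +1.527 V.
Since Au⁺/Au is the cathode and Cu²⁺/Cu⁺ the anode, E°cell = E°(Au⁺/Au) − E°(Cu²⁺/Cu⁺).
So E°(Cu²⁺/Cu⁺) = E°(Au⁺/Au) − E°cell = (+1.69) − (+1.527) = +0.16 V.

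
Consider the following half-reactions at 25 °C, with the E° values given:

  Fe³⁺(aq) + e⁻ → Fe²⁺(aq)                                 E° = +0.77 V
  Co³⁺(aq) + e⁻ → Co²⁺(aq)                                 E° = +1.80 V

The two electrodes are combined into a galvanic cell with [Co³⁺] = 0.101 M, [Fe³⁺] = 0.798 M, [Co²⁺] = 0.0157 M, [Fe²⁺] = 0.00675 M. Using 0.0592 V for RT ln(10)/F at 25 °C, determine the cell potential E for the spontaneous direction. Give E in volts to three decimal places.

+0.955 V

Co³⁺/Co²⁺ is the cathode (higher E°), Fe³⁺/Fe²⁺ the anode: E°cell = +1.80 − (+0.77) = +1.03 V, n = 1.
Overall: Co³⁺(aq) + Fe²⁺(aq) → Co²⁺(aq) + Fe³⁺(aq)
Q = [Co²⁺]·[Fe³⁺] / ([Co³⁺]·[Fe²⁺]); log Q = 1.264.
E = E° − (0.0592/n) log Q = +1.03 − (0.0592/1)(1.264) = +0.955 V.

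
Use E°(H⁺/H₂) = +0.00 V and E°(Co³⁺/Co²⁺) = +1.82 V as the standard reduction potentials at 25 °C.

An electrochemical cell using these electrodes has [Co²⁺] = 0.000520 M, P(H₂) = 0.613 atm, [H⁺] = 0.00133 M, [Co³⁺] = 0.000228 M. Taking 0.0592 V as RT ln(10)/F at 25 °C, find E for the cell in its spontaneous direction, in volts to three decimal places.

+1.963 V

Co³⁺/Co²⁺ is the cathode (higher E°), H⁺/H₂ the anode: E°cell = +1.82 − (+0.00) = +1.82 V, n = 2.
Overall: 2 Co³⁺(aq) + H₂(g) → 2 Co²⁺(aq) + 2 H⁺(aq)
Q = [Co²⁺]^2·[H⁺]^2 / ([Co³⁺]^2·P(H₂)); log Q = -4.824.
E = E° − (0.0592/n) log Q = +1.82 − (0.0592/2)(-4.824) = +1.963 V.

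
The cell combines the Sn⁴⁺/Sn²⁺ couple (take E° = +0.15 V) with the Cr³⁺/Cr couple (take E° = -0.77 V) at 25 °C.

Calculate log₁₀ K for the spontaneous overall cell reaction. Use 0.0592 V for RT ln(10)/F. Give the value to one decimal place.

Cathode: Sn⁴⁺/Sn²⁺; anode: Cr³⁺/Cr. E°cell = +0.92 V, n = 6.
log K = nE°cell / 0.0592 = (6)(+0.92) / 0.0592 = 93.2.

93.2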